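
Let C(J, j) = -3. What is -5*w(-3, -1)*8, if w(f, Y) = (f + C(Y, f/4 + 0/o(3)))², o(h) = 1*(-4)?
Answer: -1440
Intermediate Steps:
o(h) = -4
w(f, Y) = (-3 + f)² (w(f, Y) = (f - 3)² = (-3 + f)²)
-5*w(-3, -1)*8 = -5*(-3 - 3)²*8 = -5*(-6)²*8 = -5*36*8 = -180*8 = -1440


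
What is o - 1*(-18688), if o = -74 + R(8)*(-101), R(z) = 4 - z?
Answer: 19018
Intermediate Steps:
o = 330 (o = -74 + (4 - 1*8)*(-101) = -74 + (4 - 8)*(-101) = -74 - 4*(-101) = -74 + 404 = 330)
o - 1*(-18688) = 330 - 1*(-18688) = 330 + 18688 = 19018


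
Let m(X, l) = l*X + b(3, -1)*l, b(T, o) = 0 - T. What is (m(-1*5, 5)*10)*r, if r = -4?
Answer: 1600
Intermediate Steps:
b(T, o) = -T
m(X, l) = -3*l + X*l (m(X, l) = l*X + (-1*3)*l = X*l - 3*l = -3*l + X*l)
(m(-1*5, 5)*10)*r = ((5*(-3 - 1*5))*10)*(-4) = ((5*(-3 - 5))*10)*(-4) = ((5*(-8))*10)*(-4) = -40*10*(-4) = -400*(-4) = 1600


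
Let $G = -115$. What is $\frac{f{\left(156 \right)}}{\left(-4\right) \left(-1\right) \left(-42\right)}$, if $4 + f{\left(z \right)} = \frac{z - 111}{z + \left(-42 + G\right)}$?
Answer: $\frac{7}{24} \approx 0.29167$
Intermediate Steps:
$f{\left(z \right)} = -4 + \frac{-111 + z}{-157 + z}$ ($f{\left(z \right)} = -4 + \frac{z - 111}{z - 157} = -4 + \frac{-111 + z}{z - 157} = -4 + \frac{-111 + z}{-157 + z}$)
$\frac{f{\left(156 \right)}}{\left(-4\right) \left(-1\right) \left(-42\right)} = \frac{\frac{1}{-157 + 156} \left(517 - 468\right)}{\left(-4\right) \left(-1\right) \left(-42\right)} = \frac{\frac{1}{-1} \left(517 - 468\right)}{4 \left(-42\right)} = \frac{\left(-1\right) 49}{-168} = \left(-49\right) \left(- \frac{1}{168}\right) = \frac{7}{24}$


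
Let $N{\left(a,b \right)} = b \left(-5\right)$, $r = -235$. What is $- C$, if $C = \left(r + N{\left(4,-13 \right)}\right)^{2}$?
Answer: $-28900$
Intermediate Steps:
$N{\left(a,b \right)} = - 5 b$
$C = 28900$ ($C = \left(-235 - -65\right)^{2} = \left(-235 + 65\right)^{2} = \left(-170\right)^{2} = 28900$)
$- C = \left(-1\right) 28900 = -28900$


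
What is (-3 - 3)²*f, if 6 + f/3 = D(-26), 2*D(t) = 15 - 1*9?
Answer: -324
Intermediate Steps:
D(t) = 3 (D(t) = (15 - 1*9)/2 = (15 - 9)/2 = (½)*6 = 3)
f = -9 (f = -18 + 3*3 = -18 + 9 = -9)
(-3 - 3)²*f = (-3 - 3)²*(-9) = (-6)²*(-9) = 36*(-9) = -324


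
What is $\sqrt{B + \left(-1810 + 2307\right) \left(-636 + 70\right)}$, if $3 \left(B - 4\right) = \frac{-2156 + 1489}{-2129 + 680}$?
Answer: $\frac{i \sqrt{1116471153}}{63} \approx 530.38 i$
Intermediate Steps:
$B = \frac{785}{189}$ ($B = 4 + \frac{\left(-2156 + 1489\right) \frac{1}{-2129 + 680}}{3} = 4 + \frac{\left(-667\right) \frac{1}{-1449}}{3} = 4 + \frac{\left(-667\right) \left(- \frac{1}{1449}\right)}{3} = 4 + \frac{1}{3} \cdot \frac{29}{63} = 4 + \frac{29}{189} = \frac{785}{189} \approx 4.1534$)
$\sqrt{B + \left(-1810 + 2307\right) \left(-636 + 70\right)} = \sqrt{\frac{785}{189} + \left(-1810 + 2307\right) \left(-636 + 70\right)} = \sqrt{\frac{785}{189} + 497 \left(-566\right)} = \sqrt{\frac{785}{189} - 281302} = \sqrt{- \frac{53165293}{189}} = \frac{i \sqrt{1116471153}}{63}$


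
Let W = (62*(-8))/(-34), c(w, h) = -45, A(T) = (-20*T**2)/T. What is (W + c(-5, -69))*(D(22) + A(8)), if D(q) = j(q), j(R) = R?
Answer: 71346/17 ≈ 4196.8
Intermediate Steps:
A(T) = -20*T
D(q) = q
W = 248/17 (W = -496*(-1/34) = 248/17 ≈ 14.588)
(W + c(-5, -69))*(D(22) + A(8)) = (248/17 - 45)*(22 - 20*8) = -517*(22 - 160)/17 = -517/17*(-138) = 71346/17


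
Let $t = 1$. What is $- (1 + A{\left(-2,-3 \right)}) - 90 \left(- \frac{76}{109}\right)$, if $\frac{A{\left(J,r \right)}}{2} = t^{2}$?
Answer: $\frac{6513}{109} \approx 59.752$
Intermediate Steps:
$A{\left(J,r \right)} = 2$ ($A{\left(J,r \right)} = 2 \cdot 1^{2} = 2 \cdot 1 = 2$)
$- (1 + A{\left(-2,-3 \right)}) - 90 \left(- \frac{76}{109}\right) = - (1 + 2) - 90 \left(- \frac{76}{109}\right) = \left(-1\right) 3 - 90 \left(\left(-76\right) \frac{1}{109}\right) = -3 - - \frac{6840}{109} = -3 + \frac{6840}{109} = \frac{6513}{109}$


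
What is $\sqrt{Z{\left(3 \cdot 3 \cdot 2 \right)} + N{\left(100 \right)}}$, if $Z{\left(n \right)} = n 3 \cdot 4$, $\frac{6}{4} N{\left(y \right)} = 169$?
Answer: $\frac{\sqrt{2958}}{3} \approx 18.129$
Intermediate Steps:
$N{\left(y \right)} = \frac{338}{3}$ ($N{\left(y \right)} = \frac{2}{3} \cdot 169 = \frac{338}{3}$)
$Z{\left(n \right)} = 12 n$ ($Z{\left(n \right)} = 3 n 4 = 12 n$)
$\sqrt{Z{\left(3 \cdot 3 \cdot 2 \right)} + N{\left(100 \right)}} = \sqrt{12 \cdot 3 \cdot 3 \cdot 2 + \frac{338}{3}} = \sqrt{12 \cdot 9 \cdot 2 + \frac{338}{3}} = \sqrt{12 \cdot 18 + \frac{338}{3}} = \sqrt{216 + \frac{338}{3}} = \sqrt{\frac{986}{3}} = \frac{\sqrt{2958}}{3}$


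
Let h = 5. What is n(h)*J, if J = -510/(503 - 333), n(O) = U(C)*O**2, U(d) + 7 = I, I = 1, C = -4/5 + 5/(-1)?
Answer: 450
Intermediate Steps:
C = -29/5 (C = -4*1/5 + 5*(-1) = -4/5 - 5 = -29/5 ≈ -5.8000)
U(d) = -6 (U(d) = -7 + 1 = -6)
n(O) = -6*O**2
J = -3 (J = -510/170 = -510*1/170 = -3)
n(h)*J = -6*5**2*(-3) = -6*25*(-3) = -150*(-3) = 450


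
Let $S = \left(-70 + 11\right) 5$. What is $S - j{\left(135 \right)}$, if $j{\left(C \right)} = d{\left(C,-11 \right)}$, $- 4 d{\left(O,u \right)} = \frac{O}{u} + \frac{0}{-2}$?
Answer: $- \frac{13115}{44} \approx -298.07$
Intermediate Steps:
$d{\left(O,u \right)} = - \frac{O}{4 u}$ ($d{\left(O,u \right)} = - \frac{\frac{O}{u} + \frac{0}{-2}}{4} = - \frac{\frac{O}{u} + 0 \left(- \frac{1}{2}\right)}{4} = - \frac{\frac{O}{u} + 0}{4} = - \frac{O \frac{1}{u}}{4} = - \frac{O}{4 u}$)
$j{\left(C \right)} = \frac{C}{44}$ ($j{\left(C \right)} = - \frac{C}{4 \left(-11\right)} = \left(- \frac{1}{4}\right) C \left(- \frac{1}{11}\right) = \frac{C}{44}$)
$S = -295$ ($S = \left(-59\right) 5 = -295$)
$S - j{\left(135 \right)} = -295 - \frac{1}{44} \cdot 135 = -295 - \frac{135}{44} = - \frac{13115}{44}$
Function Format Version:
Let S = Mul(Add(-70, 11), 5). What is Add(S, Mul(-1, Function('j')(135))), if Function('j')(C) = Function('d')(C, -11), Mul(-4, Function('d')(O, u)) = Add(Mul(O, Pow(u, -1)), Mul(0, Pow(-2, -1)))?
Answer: Rational(-13115, 44) ≈ -298.07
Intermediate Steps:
Function('d')(O, u) = Mul(Rational(-1, 4), O, Pow(u, -1)) (Function('d')(O, u) = Mul(Rational(-1, 4), Add(Mul(O, Pow(u, -1)), Mul(0, Pow(-2, -1)))) = Mul(Rational(-1, 4), Add(Mul(O, Pow(u, -1)), Mul(0, Rational(-1, 2)))) = Mul(Rational(-1, 4), Add(Mul(O, Pow(u, -1)), 0)) = Mul(Rational(-1, 4), Mul(O, Pow(u, -1))) = Mul(Rational(-1, 4), O, Pow(u, -1)))
Function('j')(C) = Mul(Rational(1, 44), C) (Function('j')(C) = Mul(Rational(-1, 4), C, Pow(-11, -1)) = Mul(Rational(-1, 4), C, Rational(-1, 11)) = Mul(Rational(1, 44), C))
S = -295 (S = Mul(-59, 5) = -295)
Add(S, Mul(-1, Function('j')(135))) = Add(-295, Mul(-1, Mul(Rational(1, 44), 135))) = Add(-295, Mul(-1, Rational(135, 44))) = Add(-295, Rational(-135, 44)) = Rational(-13115, 44)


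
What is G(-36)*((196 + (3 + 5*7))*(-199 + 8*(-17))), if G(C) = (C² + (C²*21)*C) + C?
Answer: 76705869240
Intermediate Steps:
G(C) = C + C² + 21*C³ (G(C) = (C² + (21*C²)*C) + C = (C² + 21*C³) + C = C + C² + 21*C³)
G(-36)*((196 + (3 + 5*7))*(-199 + 8*(-17))) = (-36*(1 - 36 + 21*(-36)²))*((196 + (3 + 5*7))*(-199 + 8*(-17))) = (-36*(1 - 36 + 21*1296))*((196 + (3 + 35))*(-199 - 136)) = (-36*(1 - 36 + 27216))*((196 + 38)*(-335)) = (-36*27181)*(234*(-335)) = -978516*(-78390) = 76705869240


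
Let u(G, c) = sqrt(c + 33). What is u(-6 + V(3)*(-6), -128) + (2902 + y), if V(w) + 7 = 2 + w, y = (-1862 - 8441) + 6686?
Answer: -715 + I*sqrt(95) ≈ -715.0 + 9.7468*I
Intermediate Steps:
y = -3617 (y = -10303 + 6686 = -3617)
V(w) = -5 + w (V(w) = -7 + (2 + w) = -5 + w)
u(G, c) = sqrt(33 + c)
u(-6 + V(3)*(-6), -128) + (2902 + y) = sqrt(33 - 128) + (2902 - 3617) = sqrt(-95) - 715 = I*sqrt(95) - 715 = -715 + I*sqrt(95)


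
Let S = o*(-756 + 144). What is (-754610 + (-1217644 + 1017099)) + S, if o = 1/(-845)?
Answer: -807105363/845 ≈ -9.5515e+5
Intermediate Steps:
o = -1/845 ≈ -0.0011834
S = 612/845 (S = -(-756 + 144)/845 = -1/845*(-612) = 612/845 ≈ 0.72426)
(-754610 + (-1217644 + 1017099)) + S = (-754610 + (-1217644 + 1017099)) + 612/845 = (-754610 - 200545) + 612/845 = -955155 + 612/845 = -807105363/845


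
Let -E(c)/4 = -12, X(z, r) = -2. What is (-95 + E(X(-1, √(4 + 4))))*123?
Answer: -5781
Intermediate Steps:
E(c) = 48 (E(c) = -4*(-12) = 48)
(-95 + E(X(-1, √(4 + 4))))*123 = (-95 + 48)*123 = -47*123 = -5781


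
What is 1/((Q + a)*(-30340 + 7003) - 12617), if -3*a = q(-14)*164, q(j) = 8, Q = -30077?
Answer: 1/712100380 ≈ 1.4043e-9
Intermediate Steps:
a = -1312/3 (a = -8*164/3 = -⅓*1312 = -1312/3 ≈ -437.33)
1/((Q + a)*(-30340 + 7003) - 12617) = 1/((-30077 - 1312/3)*(-30340 + 7003) - 12617) = 1/(-91543/3*(-23337) - 12617) = 1/(712112997 - 12617) = 1/712100380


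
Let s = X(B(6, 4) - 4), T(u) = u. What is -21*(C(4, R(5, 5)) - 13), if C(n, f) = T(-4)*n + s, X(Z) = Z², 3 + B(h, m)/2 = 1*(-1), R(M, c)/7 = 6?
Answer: -2415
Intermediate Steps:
R(M, c) = 42 (R(M, c) = 7*6 = 42)
B(h, m) = -8 (B(h, m) = -6 + 2*(1*(-1)) = -6 + 2*(-1) = -6 - 2 = -8)
s = 144 (s = (-8 - 4)² = (-12)² = 144)
C(n, f) = 144 - 4*n (C(n, f) = -4*n + 144 = 144 - 4*n)
-21*(C(4, R(5, 5)) - 13) = -21*((144 - 4*4) - 13) = -21*((144 - 16) - 13) = -21*(128 - 13) = -21*115 = -2415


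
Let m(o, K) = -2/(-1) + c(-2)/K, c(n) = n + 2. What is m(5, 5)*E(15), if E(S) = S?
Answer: 30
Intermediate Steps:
c(n) = 2 + n
m(o, K) = 2 (m(o, K) = -2/(-1) + (2 - 2)/K = -2*(-1) + 0/K = 2 + 0 = 2)
m(5, 5)*E(15) = 2*15 = 30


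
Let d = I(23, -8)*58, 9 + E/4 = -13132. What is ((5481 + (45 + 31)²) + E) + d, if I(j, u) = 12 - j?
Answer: -41945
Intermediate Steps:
E = -52564 (E = -36 + 4*(-13132) = -36 - 52528 = -52564)
d = -638 (d = (12 - 1*23)*58 = (12 - 23)*58 = -11*58 = -638)
((5481 + (45 + 31)²) + E) + d = ((5481 + (45 + 31)²) - 52564) - 638 = ((5481 + 76²) - 52564) - 638 = ((5481 + 5776) - 52564) - 638 = (11257 - 52564) - 638 = -41307 - 638 = -41945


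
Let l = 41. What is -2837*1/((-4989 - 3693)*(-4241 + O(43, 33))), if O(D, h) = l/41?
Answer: -2837/36811680 ≈ -7.7068e-5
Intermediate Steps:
O(D, h) = 1 (O(D, h) = 41/41 = 41*(1/41) = 1)
-2837*1/((-4989 - 3693)*(-4241 + O(43, 33))) = -2837*1/((-4989 - 3693)*(-4241 + 1)) = -2837/((-8682*(-4240))) = -2837/36811680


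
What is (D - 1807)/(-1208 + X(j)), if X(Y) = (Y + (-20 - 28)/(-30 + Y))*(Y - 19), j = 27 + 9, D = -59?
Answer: 311/122 ≈ 2.5492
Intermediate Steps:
j = 36
X(Y) = (-19 + Y)*(Y - 48/(-30 + Y)) (X(Y) = (Y - 48/(-30 + Y))*(-19 + Y) = (-19 + Y)*(Y - 48/(-30 + Y)))
(D - 1807)/(-1208 + X(j)) = (-59 - 1807)/(-1208 + (912 + 36**3 - 49*36**2 + 522*36)/(-30 + 36)) = -1866/(-1208 + (912 + 46656 - 49*1296 + 18792)/6) = -1866/(-1208 + (912 + 46656 - 63504 + 18792)/6) = -1866/(-1208 + (1/6)*2856) = -1866/(-1208 + 476) = -1866/(-732) = -1866*(-1/732) = 311/122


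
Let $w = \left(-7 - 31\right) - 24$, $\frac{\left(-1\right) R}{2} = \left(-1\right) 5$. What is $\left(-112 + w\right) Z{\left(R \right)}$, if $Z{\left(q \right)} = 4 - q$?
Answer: $1044$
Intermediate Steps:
$R = 10$ ($R = - 2 \left(\left(-1\right) 5\right) = \left(-2\right) \left(-5\right) = 10$)
$w = -62$ ($w = -38 - 24 = -62$)
$\left(-112 + w\right) Z{\left(R \right)} = \left(-112 - 62\right) \left(4 - 10\right) = - 174 \left(4 - 10\right) = \left(-174\right) \left(-6\right) = 1044$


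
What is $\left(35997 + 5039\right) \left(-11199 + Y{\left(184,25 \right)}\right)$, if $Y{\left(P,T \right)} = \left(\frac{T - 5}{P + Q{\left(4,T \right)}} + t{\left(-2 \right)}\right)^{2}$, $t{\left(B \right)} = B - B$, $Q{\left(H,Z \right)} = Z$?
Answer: $- \frac{20074118471284}{43681} \approx -4.5956 \cdot 10^{8}$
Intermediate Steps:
$t{\left(B \right)} = 0$
$Y{\left(P,T \right)} = \frac{\left(-5 + T\right)^{2}}{\left(P + T\right)^{2}}$ ($Y{\left(P,T \right)} = \left(\frac{T - 5}{P + T} + 0\right)^{2} = \left(\frac{-5 + T}{P + T} + 0\right)^{2} = \left(\frac{-5 + T}{P + T}\right)^{2} = \frac{\left(-5 + T\right)^{2}}{\left(P + T\right)^{2}}$)
$\left(35997 + 5039\right) \left(-11199 + Y{\left(184,25 \right)}\right) = \left(35997 + 5039\right) \left(-11199 + \frac{\left(-5 + 25\right)^{2}}{\left(184 + 25\right)^{2}}\right) = 41036 \left(-11199 + \frac{20^{2}}{43681}\right) = 41036 \left(-11199 + 400 \cdot \frac{1}{43681}\right) = 41036 \left(-11199 + \frac{400}{43681}\right) = 41036 \left(- \frac{489183119}{43681}\right) = - \frac{20074118471284}{43681}$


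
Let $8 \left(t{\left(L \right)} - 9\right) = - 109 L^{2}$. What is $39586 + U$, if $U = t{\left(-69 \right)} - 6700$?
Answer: $- \frac{255789}{8} \approx -31974.0$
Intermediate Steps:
$t{\left(L \right)} = 9 - \frac{109 L^{2}}{8}$ ($t{\left(L \right)} = 9 + \frac{\left(-109\right) L^{2}}{8} = 9 - \frac{109 L^{2}}{8}$)
$U = - \frac{572477}{8}$ ($U = \left(9 - \frac{109 \left(-69\right)^{2}}{8}\right) - 6700 = \left(9 - \frac{518949}{8}\right) - 6700 = - \frac{518877}{8} - 6700 = - \frac{572477}{8} \approx -71560.0$)
$39586 + U = 39586 - \frac{572477}{8} = - \frac{255789}{8}$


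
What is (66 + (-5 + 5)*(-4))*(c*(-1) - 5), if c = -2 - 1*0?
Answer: -198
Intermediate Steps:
c = -2 (c = -2 + 0 = -2)
(66 + (-5 + 5)*(-4))*(c*(-1) - 5) = (66 + (-5 + 5)*(-4))*(-2*(-1) - 5) = (66 + 0*(-4))*(2 - 5) = (66 + 0)*(-3) = 66*(-3) = -198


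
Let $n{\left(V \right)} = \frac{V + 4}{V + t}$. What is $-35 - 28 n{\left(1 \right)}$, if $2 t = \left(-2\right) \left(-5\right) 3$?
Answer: $- \frac{175}{4} \approx -43.75$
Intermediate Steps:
$t = 15$ ($t = \frac{\left(-2\right) \left(-5\right) 3}{2} = \frac{10 \cdot 3}{2} = \frac{1}{2} \cdot 30 = 15$)
$n{\left(V \right)} = \frac{4 + V}{15 + V}$ ($n{\left(V \right)} = \frac{V + 4}{V + 15} = \frac{4 + V}{15 + V}$)
$-35 - 28 n{\left(1 \right)} = -35 - 28 \frac{4 + 1}{15 + 1} = -35 - 28 \cdot \frac{1}{16} \cdot 5 = -35 - \frac{35}{4} = - \frac{175}{4}$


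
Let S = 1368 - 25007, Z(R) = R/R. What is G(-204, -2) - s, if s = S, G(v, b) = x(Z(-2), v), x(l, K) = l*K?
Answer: 23435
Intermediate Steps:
Z(R) = 1
x(l, K) = K*l
S = -23639
G(v, b) = v (G(v, b) = v*1 = v)
s = -23639
G(-204, -2) - s = -204 - 1*(-23639) = -204 + 23639 = 23435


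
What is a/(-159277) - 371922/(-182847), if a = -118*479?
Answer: 23191166176/9707773873 ≈ 2.3889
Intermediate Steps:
a = -56522
a/(-159277) - 371922/(-182847) = -56522/(-159277) - 371922/(-182847) = -56522*(-1/159277) - 371922*(-1/182847) = 56522/159277 + 123974/60949 = 23191166176/9707773873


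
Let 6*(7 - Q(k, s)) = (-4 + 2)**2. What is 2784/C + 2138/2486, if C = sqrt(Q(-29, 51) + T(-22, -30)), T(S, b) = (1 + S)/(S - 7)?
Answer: 1069/1243 + 1392*sqrt(53418)/307 ≈ 1048.8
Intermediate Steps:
Q(k, s) = 19/3 (Q(k, s) = 7 - (-4 + 2)**2/6 = 7 - 1/6*(-2)**2 = 7 - 1/6*4 = 7 - 2/3 = 19/3)
T(S, b) = (1 + S)/(-7 + S)
C = sqrt(53418)/87 (C = sqrt(19/3 + (1 - 22)/(-7 - 22)) = sqrt(19/3 - 21/(-29)) = sqrt(19/3 - 1/29*(-21)) = sqrt(19/3 + 21/29) = sqrt(614/87) = sqrt(53418)/87 ≈ 2.6566)
2784/C + 2138/2486 = 2784/((sqrt(53418)/87)) + 2138/2486 = 2784*(sqrt(53418)/614) + 2138*(1/2486) = 1392*sqrt(53418)/307 + 1069/1243 = 1069/1243 + 1392*sqrt(53418)/307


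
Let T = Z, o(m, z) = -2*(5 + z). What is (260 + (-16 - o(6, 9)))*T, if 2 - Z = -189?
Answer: 51952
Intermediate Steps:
Z = 191 (Z = 2 - 1*(-189) = 2 + 189 = 191)
o(m, z) = -10 - 2*z
T = 191
(260 + (-16 - o(6, 9)))*T = (260 + (-16 - (-10 - 2*9)))*191 = (260 + (-16 - (-10 - 18)))*191 = (260 + (-16 - 1*(-28)))*191 = (260 + (-16 + 28))*191 = (260 + 12)*191 = 272*191 = 51952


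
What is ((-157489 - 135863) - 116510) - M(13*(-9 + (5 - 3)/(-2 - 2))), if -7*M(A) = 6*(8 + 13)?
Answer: -409844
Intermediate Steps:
M(A) = -18 (M(A) = -6*(8 + 13)/7 = -6*21/7 = -1/7*126 = -18)
((-157489 - 135863) - 116510) - M(13*(-9 + (5 - 3)/(-2 - 2))) = ((-157489 - 135863) - 116510) - 1*(-18) = (-293352 - 116510) + 18 = -409862 + 18 = -409844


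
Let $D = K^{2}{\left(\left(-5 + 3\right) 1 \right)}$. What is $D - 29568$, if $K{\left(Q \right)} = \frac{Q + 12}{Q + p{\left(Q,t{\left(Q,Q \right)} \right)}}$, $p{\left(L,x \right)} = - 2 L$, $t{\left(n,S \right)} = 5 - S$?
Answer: $-29543$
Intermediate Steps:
$K{\left(Q \right)} = - \frac{12 + Q}{Q}$ ($K{\left(Q \right)} = \frac{Q + 12}{Q - 2 Q} = \frac{12 + Q}{\left(-1\right) Q} = \left(12 + Q\right) \left(- \frac{1}{Q}\right) = - \frac{12 + Q}{Q}$)
$D = 25$ ($D = \left(\frac{-12 - \left(-5 + 3\right) 1}{\left(-5 + 3\right) 1}\right)^{2} = \left(\frac{-12 - \left(-2\right) 1}{\left(-2\right) 1}\right)^{2} = \left(\frac{-12 - -2}{-2}\right)^{2} = \left(- \frac{-12 + 2}{2}\right)^{2} = \left(\left(- \frac{1}{2}\right) \left(-10\right)\right)^{2} = 5^{2} = 25$)
$D - 29568 = 25 - 29568 = -29543$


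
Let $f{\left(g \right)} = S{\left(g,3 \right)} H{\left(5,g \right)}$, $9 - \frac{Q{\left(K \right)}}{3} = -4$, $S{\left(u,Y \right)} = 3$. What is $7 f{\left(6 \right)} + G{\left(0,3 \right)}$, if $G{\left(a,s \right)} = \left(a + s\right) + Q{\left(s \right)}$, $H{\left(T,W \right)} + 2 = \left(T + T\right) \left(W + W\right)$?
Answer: $2520$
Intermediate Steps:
$Q{\left(K \right)} = 39$ ($Q{\left(K \right)} = 27 - -12 = 27 + 12 = 39$)
$H{\left(T,W \right)} = -2 + 4 T W$ ($H{\left(T,W \right)} = -2 + \left(T + T\right) \left(W + W\right) = -2 + 2 T 2 W = -2 + 4 T W$)
$f{\left(g \right)} = -6 + 60 g$ ($f{\left(g \right)} = 3 \left(-2 + 4 \cdot 5 g\right) = 3 \left(-2 + 20 g\right) = -6 + 60 g$)
$G{\left(a,s \right)} = 39 + a + s$ ($G{\left(a,s \right)} = \left(a + s\right) + 39 = 39 + a + s$)
$7 f{\left(6 \right)} + G{\left(0,3 \right)} = 7 \left(-6 + 60 \cdot 6\right) + \left(39 + 0 + 3\right) = 7 \left(-6 + 360\right) + 42 = 7 \cdot 354 + 42 = 2478 + 42 = 2520$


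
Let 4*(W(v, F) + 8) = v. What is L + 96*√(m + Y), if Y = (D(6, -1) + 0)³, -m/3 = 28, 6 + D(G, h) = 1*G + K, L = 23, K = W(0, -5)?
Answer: 23 + 192*I*√149 ≈ 23.0 + 2343.7*I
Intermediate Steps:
W(v, F) = -8 + v/4
K = -8 (K = -8 + (¼)*0 = -8 + 0 = -8)
D(G, h) = -14 + G (D(G, h) = -6 + (1*G - 8) = -6 + (G - 8) = -6 + (-8 + G) = -14 + G)
m = -84 (m = -3*28 = -84)
Y = -512 (Y = ((-14 + 6) + 0)³ = (-8 + 0)³ = (-8)³ = -512)
L + 96*√(m + Y) = 23 + 96*√(-84 - 512) = 23 + 96*√(-596) = 23 + 96*(2*I*√149) = 23 + 192*I*√149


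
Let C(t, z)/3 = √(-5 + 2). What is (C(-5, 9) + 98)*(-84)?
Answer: -8232 - 252*I*√3 ≈ -8232.0 - 436.48*I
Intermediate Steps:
C(t, z) = 3*I*√3 (C(t, z) = 3*√(-5 + 2) = 3*√(-3) = 3*(I*√3) = 3*I*√3)
(C(-5, 9) + 98)*(-84) = (3*I*√3 + 98)*(-84) = (98 + 3*I*√3)*(-84) = -8232 - 252*I*√3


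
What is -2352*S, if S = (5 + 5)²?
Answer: -235200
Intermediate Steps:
S = 100 (S = 10² = 100)
-2352*S = -2352*100 = -235200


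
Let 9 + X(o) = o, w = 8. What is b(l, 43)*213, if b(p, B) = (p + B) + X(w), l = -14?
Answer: 5964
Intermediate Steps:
X(o) = -9 + o
b(p, B) = -1 + B + p (b(p, B) = (p + B) + (-9 + 8) = (B + p) - 1 = -1 + B + p)
b(l, 43)*213 = (-1 + 43 - 14)*213 = 28*213 = 5964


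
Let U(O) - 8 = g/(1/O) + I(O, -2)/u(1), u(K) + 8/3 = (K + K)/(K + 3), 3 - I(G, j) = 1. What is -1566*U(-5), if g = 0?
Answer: -144072/13 ≈ -11082.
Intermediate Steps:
I(G, j) = 2 (I(G, j) = 3 - 1*1 = 3 - 1 = 2)
u(K) = -8/3 + 2*K/(3 + K) (u(K) = -8/3 + (K + K)/(K + 3) = -8/3 + (2*K)/(3 + K) = -8/3 + 2*K/(3 + K))
U(O) = 92/13 (U(O) = 8 + (0/(1/O) + 2/((2*(-12 - 1*1)/(3*(3 + 1))))) = 8 + (0*O + 2/(((2/3)*(-12 - 1)/4))) = 8 + (0 + 2/(((2/3)*(1/4)*(-13)))) = 8 + (0 + 2/(-13/6)) = 8 + (0 + 2*(-6/13)) = 8 + (0 - 12/13) = 8 - 12/13 = 92/13)
-1566*U(-5) = -1566*92/13 = -87*1656/13 = -144072/13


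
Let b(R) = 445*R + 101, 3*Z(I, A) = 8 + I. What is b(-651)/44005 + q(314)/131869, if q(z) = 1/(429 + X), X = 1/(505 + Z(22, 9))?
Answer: -8437208047287521/1282068485942920 ≈ -6.5809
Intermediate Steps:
Z(I, A) = 8/3 + I/3 (Z(I, A) = (8 + I)/3 = 8/3 + I/3)
b(R) = 101 + 445*R
X = 1/515 (X = 1/(505 + (8/3 + (⅓)*22)) = 1/(505 + (8/3 + 22/3)) = 1/(505 + 10) = 1/515 ≈ 0.0019417)
q(z) = 515/220936 (q(z) = 1/(429 + 1/515) = 1/(220936/515) = 515/220936)
b(-651)/44005 + q(314)/131869 = (101 + 445*(-651))/44005 + (515/220936)/131869 = (101 - 289695)*(1/44005) + (515/220936)*(1/131869) = -289594*1/44005 + 515/29134609384 = -289594/44005 + 515/29134609384 = -8437208047287521/1282068485942920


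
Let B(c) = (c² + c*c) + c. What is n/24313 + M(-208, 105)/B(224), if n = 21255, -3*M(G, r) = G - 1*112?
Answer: 200656525/229247277 ≈ 0.87528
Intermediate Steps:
M(G, r) = 112/3 - G/3 (M(G, r) = -(G - 1*112)/3 = -(G - 112)/3 = -(-112 + G)/3 = 112/3 - G/3)
B(c) = c + 2*c² (B(c) = (c² + c²) + c = 2*c² + c = c + 2*c²)
n/24313 + M(-208, 105)/B(224) = 21255/24313 + (112/3 - ⅓*(-208))/((224*(1 + 2*224))) = 21255*(1/24313) + (112/3 + 208/3)/((224*(1 + 448))) = 21255/24313 + 320/(3*((224*449))) = 21255/24313 + (320/3)/100576 = 21255/24313 + (320/3)*(1/100576) = 21255/24313 + 10/9429 = 200656525/229247277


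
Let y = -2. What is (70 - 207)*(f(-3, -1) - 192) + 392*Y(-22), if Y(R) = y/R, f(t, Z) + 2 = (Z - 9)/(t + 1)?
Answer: 285215/11 ≈ 25929.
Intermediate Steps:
f(t, Z) = -2 + (-9 + Z)/(1 + t) (f(t, Z) = -2 + (Z - 9)/(t + 1) = -2 + (-9 + Z)/(1 + t))
Y(R) = -2/R
(70 - 207)*(f(-3, -1) - 192) + 392*Y(-22) = (70 - 207)*((-11 - 1 - 2*(-3))/(1 - 3) - 192) + 392*(-2/(-22)) = -137*((-11 - 1 + 6)/(-2) - 192) + 392*(-2*(-1/22)) = -137*(-½*(-6) - 192) + 392*(1/11) = -137*(3 - 192) + 392/11 = -137*(-189) + 392/11 = 25893 + 392/11 = 285215/11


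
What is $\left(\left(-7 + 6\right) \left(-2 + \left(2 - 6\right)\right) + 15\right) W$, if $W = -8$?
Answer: $-168$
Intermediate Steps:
$\left(\left(-7 + 6\right) \left(-2 + \left(2 - 6\right)\right) + 15\right) W = \left(\left(-7 + 6\right) \left(-2 + \left(2 - 6\right)\right) + 15\right) \left(-8\right) = \left(- (-2 + \left(2 - 6\right)) + 15\right) \left(-8\right) = \left(- (-2 - 4) + 15\right) \left(-8\right) = \left(\left(-1\right) \left(-6\right) + 15\right) \left(-8\right) = \left(6 + 15\right) \left(-8\right) = 21 \left(-8\right) = -168$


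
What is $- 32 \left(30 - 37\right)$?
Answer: $224$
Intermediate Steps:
$- 32 \left(30 - 37\right) = \left(-32\right) \left(-7\right) = 224$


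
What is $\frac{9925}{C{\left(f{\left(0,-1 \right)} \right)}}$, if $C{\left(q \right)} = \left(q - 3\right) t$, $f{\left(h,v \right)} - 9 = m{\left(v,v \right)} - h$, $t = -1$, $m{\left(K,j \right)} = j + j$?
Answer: $- \frac{9925}{4} \approx -2481.3$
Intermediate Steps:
$m{\left(K,j \right)} = 2 j$
$f{\left(h,v \right)} = 9 - h + 2 v$ ($f{\left(h,v \right)} = 9 - \left(h - 2 v\right) = 9 - h + 2 v$)
$C{\left(q \right)} = 3 - q$ ($C{\left(q \right)} = \left(q - 3\right) \left(-1\right) = \left(-3 + q\right) \left(-1\right) = 3 - q$)
$\frac{9925}{C{\left(f{\left(0,-1 \right)} \right)}} = \frac{9925}{3 - \left(9 - 0 + 2 \left(-1\right)\right)} = \frac{9925}{3 - \left(9 + 0 - 2\right)} = \frac{9925}{3 - 7} = \frac{9925}{-4} = 9925 \left(- \frac{1}{4}\right) = - \frac{9925}{4}$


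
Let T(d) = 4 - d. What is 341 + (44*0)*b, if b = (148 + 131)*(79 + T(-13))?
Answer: 341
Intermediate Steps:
b = 26784 (b = (148 + 131)*(79 + (4 - 1*(-13))) = 279*(79 + (4 + 13)) = 279*(79 + 17) = 279*96 = 26784)
341 + (44*0)*b = 341 + (44*0)*26784 = 341 + 0*26784 = 341 + 0 = 341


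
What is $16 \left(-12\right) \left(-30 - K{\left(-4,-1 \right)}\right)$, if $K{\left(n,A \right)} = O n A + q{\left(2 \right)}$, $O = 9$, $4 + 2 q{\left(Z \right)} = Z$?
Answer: $12480$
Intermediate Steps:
$q{\left(Z \right)} = -2 + \frac{Z}{2}$
$K{\left(n,A \right)} = -1 + 9 A n$ ($K{\left(n,A \right)} = 9 n A + \left(-2 + \frac{1}{2} \cdot 2\right) = 9 A n + \left(-2 + 1\right) = 9 A n - 1 = -1 + 9 A n$)
$16 \left(-12\right) \left(-30 - K{\left(-4,-1 \right)}\right) = 16 \left(-12\right) \left(-30 - \left(-1 + 9 \left(-1\right) \left(-4\right)\right)\right) = - 192 \left(-30 - \left(-1 + 36\right)\right) = - 192 \left(-30 - 35\right) = \left(-192\right) \left(-65\right) = 12480$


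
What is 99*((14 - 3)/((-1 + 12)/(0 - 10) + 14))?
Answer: 3630/43 ≈ 84.419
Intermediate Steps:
99*((14 - 3)/((-1 + 12)/(0 - 10) + 14)) = 99*(11/(11/(-10) + 14)) = 99*(11/(11*(-⅒) + 14)) = 99*(11/(-11/10 + 14)) = 99*(11/(129/10)) = 99*(11*(10/129)) = 99*(110/129) = 3630/43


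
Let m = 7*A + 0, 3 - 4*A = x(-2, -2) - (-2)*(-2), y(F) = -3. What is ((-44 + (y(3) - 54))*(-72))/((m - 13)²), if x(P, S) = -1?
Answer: 7272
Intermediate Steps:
A = 2 (A = ¾ - (-1 - (-2)*(-2))/4 = ¾ - (-1 - 1*4)/4 = ¾ - (-1 - 4)/4 = ¾ - ¼*(-5) = ¾ + 5/4 = 2)
m = 14 (m = 7*2 + 0 = 14 + 0 = 14)
((-44 + (y(3) - 54))*(-72))/((m - 13)²) = ((-44 + (-3 - 54))*(-72))/((14 - 13)²) = ((-44 - 57)*(-72))/(1²) = -101*(-72)/1 = 7272*1 = 7272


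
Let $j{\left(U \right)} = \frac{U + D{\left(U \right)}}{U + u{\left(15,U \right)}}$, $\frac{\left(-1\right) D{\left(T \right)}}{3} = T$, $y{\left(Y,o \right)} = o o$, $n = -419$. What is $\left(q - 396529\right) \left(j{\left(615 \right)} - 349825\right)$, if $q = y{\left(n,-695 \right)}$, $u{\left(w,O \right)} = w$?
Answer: $- \frac{211810424512}{7} \approx -3.0259 \cdot 10^{10}$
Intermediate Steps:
$y{\left(Y,o \right)} = o^{2}$
$D{\left(T \right)} = - 3 T$
$q = 483025$ ($q = \left(-695\right)^{2} = 483025$)
$j{\left(U \right)} = - \frac{2 U}{15 + U}$ ($j{\left(U \right)} = \frac{U - 3 U}{U + 15} = \frac{\left(-2\right) U}{15 + U} = - \frac{2 U}{15 + U}$)
$\left(q - 396529\right) \left(j{\left(615 \right)} - 349825\right) = \left(483025 - 396529\right) \left(\left(-2\right) 615 \frac{1}{15 + 615} - 349825\right) = 86496 \left(\left(-2\right) 615 \cdot \frac{1}{630} - 349825\right) = 86496 \left(- \frac{41}{21} - 349825\right) = 86496 \left(- \frac{7346366}{21}\right) = - \frac{211810424512}{7}$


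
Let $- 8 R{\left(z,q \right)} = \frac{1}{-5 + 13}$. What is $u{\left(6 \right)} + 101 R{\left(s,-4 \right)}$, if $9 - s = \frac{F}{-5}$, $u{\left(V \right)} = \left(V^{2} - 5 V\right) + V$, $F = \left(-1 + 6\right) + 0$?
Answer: $\frac{667}{64} \approx 10.422$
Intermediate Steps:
$F = 5$ ($F = 5 + 0 = 5$)
$u{\left(V \right)} = V^{2} - 4 V$
$s = 10$ ($s = 9 - \frac{5}{-5} = 9 - 5 \left(- \frac{1}{5}\right) = 9 - -1 = 9 + 1 = 10$)
$R{\left(z,q \right)} = - \frac{1}{64}$ ($R{\left(z,q \right)} = - \frac{1}{8 \left(-5 + 13\right)} = - \frac{1}{8 \cdot 8} = \left(- \frac{1}{8}\right) \frac{1}{8} = - \frac{1}{64}$)
$u{\left(6 \right)} + 101 R{\left(s,-4 \right)} = 6 \left(-4 + 6\right) + 101 \left(- \frac{1}{64}\right) = 6 \cdot 2 - \frac{101}{64} = 12 - \frac{101}{64} = \frac{667}{64}$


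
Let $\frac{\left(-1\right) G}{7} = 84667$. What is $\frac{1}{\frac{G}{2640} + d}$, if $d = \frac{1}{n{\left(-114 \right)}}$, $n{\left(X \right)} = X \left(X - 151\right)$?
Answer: $- \frac{48336}{10851229} \approx -0.0044544$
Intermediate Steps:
$n{\left(X \right)} = X \left(-151 + X\right)$
$G = -592669$ ($G = \left(-7\right) 84667 = -592669$)
$d = \frac{1}{30210}$ ($d = \frac{1}{\left(-114\right) \left(-151 - 114\right)} = \frac{1}{\left(-114\right) \left(-265\right)} = \frac{1}{30210} \approx 3.3102 \cdot 10^{-5}$)
$\frac{1}{\frac{G}{2640} + d} = \frac{1}{- \frac{592669}{2640} + \frac{1}{30210}} = \frac{1}{\left(-592669\right) \frac{1}{2640} + \frac{1}{30210}} = \frac{1}{- \frac{53879}{240} + \frac{1}{30210}} = \frac{1}{- \frac{10851229}{48336}} = - \frac{48336}{10851229}$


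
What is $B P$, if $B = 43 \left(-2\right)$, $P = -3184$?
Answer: $273824$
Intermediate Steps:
$B = -86$
$B P = \left(-86\right) \left(-3184\right) = 273824$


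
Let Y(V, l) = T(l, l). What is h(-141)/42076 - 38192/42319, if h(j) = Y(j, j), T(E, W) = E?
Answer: -1612933571/1780614244 ≈ -0.90583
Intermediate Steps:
Y(V, l) = l
h(j) = j
h(-141)/42076 - 38192/42319 = -141/42076 - 38192/42319 = -1612933571/1780614244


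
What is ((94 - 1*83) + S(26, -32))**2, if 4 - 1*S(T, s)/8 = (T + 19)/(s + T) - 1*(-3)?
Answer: 6241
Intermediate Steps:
S(T, s) = 8 - 8*(19 + T)/(T + s) (S(T, s) = 32 - 8*((T + 19)/(s + T) - 1*(-3)) = 32 - 8*((19 + T)/(T + s) + 3) = 32 - 8*(3 + (19 + T)/(T + s)) = 32 + (-24 - 8*(19 + T)/(T + s)) = 8 - 8*(19 + T)/(T + s))
((94 - 1*83) + S(26, -32))**2 = ((94 - 1*83) + 8*(-19 - 32)/(26 - 32))**2 = ((94 - 83) + 8*(-51)/(-6))**2 = (11 + 8*(-1/6)*(-51))**2 = (11 + 68)**2 = 79**2 = 6241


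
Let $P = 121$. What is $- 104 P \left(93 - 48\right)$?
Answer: $-566280$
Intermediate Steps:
$- 104 P \left(93 - 48\right) = \left(-104\right) 121 \left(93 - 48\right) = \left(-12584\right) 45 = -566280$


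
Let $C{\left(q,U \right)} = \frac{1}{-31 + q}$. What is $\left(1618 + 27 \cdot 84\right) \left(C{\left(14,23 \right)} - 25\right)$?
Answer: $- \frac{1655436}{17} \approx -97379.0$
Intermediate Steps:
$\left(1618 + 27 \cdot 84\right) \left(C{\left(14,23 \right)} - 25\right) = \left(1618 + 27 \cdot 84\right) \left(\frac{1}{-31 + 14} - 25\right) = \left(1618 + 2268\right) \left(\frac{1}{-17} - 25\right) = 3886 \left(- \frac{1}{17} - 25\right) = 3886 \left(- \frac{426}{17}\right) = - \frac{1655436}{17}$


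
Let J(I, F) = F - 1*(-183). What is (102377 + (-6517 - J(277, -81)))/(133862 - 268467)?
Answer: -95758/134605 ≈ -0.71140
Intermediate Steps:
J(I, F) = 183 + F (J(I, F) = F + 183 = 183 + F)
(102377 + (-6517 - J(277, -81)))/(133862 - 268467) = (102377 + (-6517 - (183 - 81)))/(133862 - 268467) = (102377 + (-6517 - 1*102))/(-134605) = (102377 + (-6517 - 102))*(-1/134605) = (102377 - 6619)*(-1/134605) = 95758*(-1/134605) = -95758/134605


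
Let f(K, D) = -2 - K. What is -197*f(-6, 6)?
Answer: -788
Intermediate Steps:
-197*f(-6, 6) = -197*(-2 - 1*(-6)) = -197*(-2 + 6) = -197*4 = -788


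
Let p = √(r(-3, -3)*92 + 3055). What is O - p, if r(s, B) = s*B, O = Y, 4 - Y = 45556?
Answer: -45552 - √3883 ≈ -45614.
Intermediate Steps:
Y = -45552 (Y = 4 - 1*45556 = 4 - 45556 = -45552)
O = -45552
r(s, B) = B*s
p = √3883 (p = √(-3*(-3)*92 + 3055) = √(9*92 + 3055) = √(828 + 3055) = √3883 ≈ 62.314)
O - p = -45552 - √3883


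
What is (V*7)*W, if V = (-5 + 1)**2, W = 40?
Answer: 4480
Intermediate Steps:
V = 16 (V = (-4)**2 = 16)
(V*7)*W = (16*7)*40 = 112*40 = 4480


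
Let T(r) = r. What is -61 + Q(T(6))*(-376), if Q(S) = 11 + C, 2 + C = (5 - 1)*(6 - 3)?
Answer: -7957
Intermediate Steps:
C = 10 (C = -2 + (5 - 1)*(6 - 3) = -2 + 4*3 = -2 + 12 = 10)
Q(S) = 21 (Q(S) = 11 + 10 = 21)
-61 + Q(T(6))*(-376) = -61 + 21*(-376) = -61 - 7896 = -7957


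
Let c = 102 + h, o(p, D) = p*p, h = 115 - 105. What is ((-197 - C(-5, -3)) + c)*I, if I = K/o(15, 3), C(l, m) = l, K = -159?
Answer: 848/15 ≈ 56.533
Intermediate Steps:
h = 10
o(p, D) = p²
I = -53/75 (I = -159/(15²) = -159/225 = -159*1/225 = -53/75 ≈ -0.70667)
c = 112 (c = 102 + 10 = 112)
((-197 - C(-5, -3)) + c)*I = ((-197 - 1*(-5)) + 112)*(-53/75) = ((-197 + 5) + 112)*(-53/75) = (-192 + 112)*(-53/75) = -80*(-53/75) = 848/15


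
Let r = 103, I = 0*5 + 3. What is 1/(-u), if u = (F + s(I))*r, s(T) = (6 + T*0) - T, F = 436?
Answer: -1/45217 ≈ -2.2116e-5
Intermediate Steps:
I = 3 (I = 0 + 3 = 3)
s(T) = 6 - T (s(T) = (6 + 0) - T = 6 - T)
u = 45217 (u = (436 + (6 - 1*3))*103 = (436 + (6 - 3))*103 = (436 + 3)*103 = 439*103 = 45217)
1/(-u) = 1/(-1*45217) = 1/(-45217) = -1/45217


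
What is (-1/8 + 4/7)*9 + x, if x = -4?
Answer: 1/56 ≈ 0.017857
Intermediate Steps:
(-1/8 + 4/7)*9 + x = (-1/8 + 4/7)*9 - 4 = (-1*⅛ + 4*(⅐))*9 - 4 = (-⅛ + 4/7)*9 - 4 = (25/56)*9 - 4 = 225/56 - 4 = 1/56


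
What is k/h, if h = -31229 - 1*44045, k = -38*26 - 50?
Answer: 519/37637 ≈ 0.013790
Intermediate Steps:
k = -1038 (k = -988 - 50 = -1038)
h = -75274 (h = -31229 - 44045 = -75274)
k/h = -1038/(-75274) = -1038*(-1/75274) = 519/37637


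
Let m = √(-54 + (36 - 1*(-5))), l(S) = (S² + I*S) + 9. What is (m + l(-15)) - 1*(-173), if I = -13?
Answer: 602 + I*√13 ≈ 602.0 + 3.6056*I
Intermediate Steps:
l(S) = 9 + S² - 13*S (l(S) = (S² - 13*S) + 9 = 9 + S² - 13*S)
m = I*√13 (m = √(-54 + (36 + 5)) = √(-54 + 41) = √(-13) = I*√13 ≈ 3.6056*I)
(m + l(-15)) - 1*(-173) = (I*√13 + (9 + (-15)² - 13*(-15))) - 1*(-173) = (I*√13 + (9 + 225 + 195)) + 173 = (I*√13 + 429) + 173 = (429 + I*√13) + 173 = 602 + I*√13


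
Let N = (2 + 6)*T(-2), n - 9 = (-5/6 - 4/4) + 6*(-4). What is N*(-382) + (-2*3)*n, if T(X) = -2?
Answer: 6213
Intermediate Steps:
n = -101/6 (n = 9 + ((-5/6 - 4/4) + 6*(-4)) = 9 + ((-5*⅙ - 4*¼) - 24) = 9 + ((-⅚ - 1) - 24) = 9 + (-11/6 - 24) = 9 - 155/6 = -101/6 ≈ -16.833)
N = -16 (N = (2 + 6)*(-2) = 8*(-2) = -16)
N*(-382) + (-2*3)*n = -16*(-382) - 2*3*(-101/6) = 6112 - 6*(-101/6) = 6112 + 101 = 6213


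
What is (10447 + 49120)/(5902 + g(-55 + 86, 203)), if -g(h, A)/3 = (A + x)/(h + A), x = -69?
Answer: 2323113/230111 ≈ 10.096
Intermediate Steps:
g(h, A) = -3*(-69 + A)/(A + h) (g(h, A) = -3*(A - 69)/(h + A) = -3*(-69 + A)/(A + h))
(10447 + 49120)/(5902 + g(-55 + 86, 203)) = (10447 + 49120)/(5902 + 3*(69 - 1*203)/(203 + (-55 + 86))) = 59567/(5902 + 3*(69 - 203)/(203 + 31)) = 59567/(5902 + 3*(-134)/234) = 59567/(5902 + 3*(1/234)*(-134)) = 59567/(5902 - 67/39) = 59567/(230111/39) = 59567*(39/230111) = 2323113/230111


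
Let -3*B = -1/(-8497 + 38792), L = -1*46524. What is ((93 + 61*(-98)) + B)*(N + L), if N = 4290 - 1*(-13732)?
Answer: 15244529100448/90885 ≈ 1.6773e+8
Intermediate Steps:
L = -46524
N = 18022 (N = 4290 + 13732 = 18022)
B = 1/90885 (B = -(-1)/(3*(-8497 + 38792)) = -(-1)/(3*30295) = -⅓*(-1/30295) = 1/90885 ≈ 1.1003e-5)
((93 + 61*(-98)) + B)*(N + L) = ((93 + 61*(-98)) + 1/90885)*(18022 - 46524) = ((93 - 5978) + 1/90885)*(-28502) = (-5885 + 1/90885)*(-28502) = -534858224/90885*(-28502) = 15244529100448/90885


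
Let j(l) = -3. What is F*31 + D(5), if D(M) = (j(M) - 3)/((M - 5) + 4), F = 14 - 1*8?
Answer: 369/2 ≈ 184.50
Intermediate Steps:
F = 6 (F = 14 - 8 = 6)
D(M) = -6/(-1 + M) (D(M) = (-3 - 3)/((M - 5) + 4) = -6/((-5 + M) + 4) = -6/(-1 + M))
F*31 + D(5) = 6*31 - 6/(-1 + 5) = 186 - 6/4 = 186 - 6*¼ = 186 - 3/2 = 369/2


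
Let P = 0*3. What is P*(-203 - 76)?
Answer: 0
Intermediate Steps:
P = 0
P*(-203 - 76) = 0*(-203 - 76) = 0*(-279) = 0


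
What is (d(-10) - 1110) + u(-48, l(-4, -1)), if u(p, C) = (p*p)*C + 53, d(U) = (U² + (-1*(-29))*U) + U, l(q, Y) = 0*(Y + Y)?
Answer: -1257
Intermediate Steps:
l(q, Y) = 0 (l(q, Y) = 0*(2*Y) = 0)
d(U) = U² + 30*U (d(U) = (U² + 29*U) + U = U² + 30*U)
u(p, C) = 53 + C*p² (u(p, C) = p²*C + 53 = C*p² + 53 = 53 + C*p²)
(d(-10) - 1110) + u(-48, l(-4, -1)) = (-10*(30 - 10) - 1110) + (53 + 0*(-48)²) = (-10*20 - 1110) + (53 + 0*2304) = (-200 - 1110) + (53 + 0) = -1310 + 53 = -1257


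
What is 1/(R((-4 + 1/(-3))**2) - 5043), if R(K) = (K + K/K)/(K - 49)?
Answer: -136/685937 ≈ -0.00019827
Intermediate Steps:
R(K) = (1 + K)/(-49 + K) (R(K) = (K + 1)/(-49 + K) = (1 + K)/(-49 + K))
1/(R((-4 + 1/(-3))**2) - 5043) = 1/((1 + (-4 + 1/(-3))**2)/(-49 + (-4 + 1/(-3))**2) - 5043) = 1/((1 + (-4 - 1/3)**2)/(-49 + (-4 - 1/3)**2) - 5043) = 1/((1 + (-13/3)**2)/(-49 + (-13/3)**2) - 5043) = 1/((1 + 169/9)/(-49 + 169/9) - 5043) = 1/((178/9)/(-272/9) - 5043) = 1/(-9/272*178/9 - 5043) = 1/(-89/136 - 5043) = 1/(-685937/136) = -136/685937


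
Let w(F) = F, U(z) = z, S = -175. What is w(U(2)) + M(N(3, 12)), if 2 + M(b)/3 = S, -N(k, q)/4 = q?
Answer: -529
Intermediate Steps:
N(k, q) = -4*q
M(b) = -531 (M(b) = -6 + 3*(-175) = -6 - 525 = -531)
w(U(2)) + M(N(3, 12)) = 2 - 531 = -529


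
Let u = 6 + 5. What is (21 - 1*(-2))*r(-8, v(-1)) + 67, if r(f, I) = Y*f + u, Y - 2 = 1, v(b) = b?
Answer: -232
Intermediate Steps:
u = 11
Y = 3 (Y = 2 + 1 = 3)
r(f, I) = 11 + 3*f (r(f, I) = 3*f + 11 = 11 + 3*f)
(21 - 1*(-2))*r(-8, v(-1)) + 67 = (21 - 1*(-2))*(11 + 3*(-8)) + 67 = (21 + 2)*(11 - 24) + 67 = 23*(-13) + 67 = -299 + 67 = -232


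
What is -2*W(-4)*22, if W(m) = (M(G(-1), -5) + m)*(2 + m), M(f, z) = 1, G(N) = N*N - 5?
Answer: -264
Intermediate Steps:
G(N) = -5 + N² (G(N) = N² - 5 = -5 + N²)
W(m) = (1 + m)*(2 + m)
-2*W(-4)*22 = -2*(2 + (-4)² + 3*(-4))*22 = -2*(2 + 16 - 12)*22 = -2*6*22 = -12*22 = -264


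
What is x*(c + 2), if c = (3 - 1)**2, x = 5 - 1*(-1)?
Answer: 36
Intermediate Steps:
x = 6 (x = 5 + 1 = 6)
c = 4 (c = 2**2 = 4)
x*(c + 2) = 6*(4 + 2) = 6*6 = 36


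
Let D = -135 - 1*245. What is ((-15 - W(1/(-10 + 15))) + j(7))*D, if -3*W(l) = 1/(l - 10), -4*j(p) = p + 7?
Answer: 1035310/147 ≈ 7042.9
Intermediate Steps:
j(p) = -7/4 - p/4 (j(p) = -(p + 7)/4 = -(7 + p)/4 = -7/4 - p/4)
W(l) = -1/(3*(-10 + l)) (W(l) = -1/(3*(l - 10)) = -1/(3*(-10 + l)))
D = -380 (D = -135 - 245 = -380)
((-15 - W(1/(-10 + 15))) + j(7))*D = ((-15 - (-1)/(-30 + 3/(-10 + 15))) + (-7/4 - ¼*7))*(-380) = ((-15 - (-1)/(-30 + 3/5)) + (-7/4 - 7/4))*(-380) = ((-15 - (-1)/(-30 + 3*(⅕))) - 7/2)*(-380) = ((-15 - (-1)/(-30 + ⅗)) - 7/2)*(-380) = ((-15 - (-1)/(-147/5)) - 7/2)*(-380) = ((-15 - (-1)*(-5)/147) - 7/2)*(-380) = ((-15 - 1*5/147) - 7/2)*(-380) = ((-15 - 5/147) - 7/2)*(-380) = (-2210/147 - 7/2)*(-380) = -5449/294*(-380) = 1035310/147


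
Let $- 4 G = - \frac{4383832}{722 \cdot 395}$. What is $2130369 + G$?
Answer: $\frac{15988448186}{7505} \approx 2.1304 \cdot 10^{6}$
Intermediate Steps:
$G = \frac{28841}{7505}$ ($G = - \frac{\left(-4383832\right) \frac{1}{722 \cdot 395}}{4} = - \frac{\left(-4383832\right) \frac{1}{285190}}{4} = \left(- \frac{1}{4}\right) \left(- \frac{115364}{7505}\right) = \frac{28841}{7505} \approx 3.8429$)
$2130369 + G = 2130369 + \frac{28841}{7505} = \frac{15988448186}{7505}$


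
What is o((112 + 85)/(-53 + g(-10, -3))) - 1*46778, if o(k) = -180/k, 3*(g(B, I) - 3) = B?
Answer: -9205666/197 ≈ -46729.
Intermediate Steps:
g(B, I) = 3 + B/3
o((112 + 85)/(-53 + g(-10, -3))) - 1*46778 = -180*(-53 + (3 + (⅓)*(-10)))/(112 + 85) - 1*46778 = -180/(197/(-53 + (3 - 10/3))) - 46778 = -180/(197/(-53 - ⅓)) - 46778 = -180/(197/(-160/3)) - 46778 = -180/(197*(-3/160)) - 46778 = -180/(-591/160) - 46778 = -180*(-160/591) - 46778 = 9600/197 - 46778 = -9205666/197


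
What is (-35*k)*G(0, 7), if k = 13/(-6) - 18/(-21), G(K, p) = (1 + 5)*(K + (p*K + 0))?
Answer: 0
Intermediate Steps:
G(K, p) = 6*K + 6*K*p (G(K, p) = 6*(K + (K*p + 0)) = 6*(K + K*p) = 6*K + 6*K*p)
k = -55/42 (k = 13*(-⅙) - 18*(-1/21) = -13/6 + 6/7 = -55/42 ≈ -1.3095)
(-35*k)*G(0, 7) = (-35*(-55/42))*(6*0*(1 + 7)) = 275*(6*0*8)/6 = (275/6)*0 = 0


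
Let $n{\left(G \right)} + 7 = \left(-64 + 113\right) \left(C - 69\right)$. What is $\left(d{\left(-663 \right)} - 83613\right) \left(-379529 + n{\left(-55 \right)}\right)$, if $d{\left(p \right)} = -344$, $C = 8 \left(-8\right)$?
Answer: $32411851721$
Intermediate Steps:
$C = -64$
$n{\left(G \right)} = -6524$ ($n{\left(G \right)} = -7 + \left(-64 + 113\right) \left(-64 - 69\right) = -7 + 49 \left(-133\right) = -7 - 6517 = -6524$)
$\left(d{\left(-663 \right)} - 83613\right) \left(-379529 + n{\left(-55 \right)}\right) = \left(-344 - 83613\right) \left(-379529 - 6524\right) = \left(-83957\right) \left(-386053\right) = 32411851721$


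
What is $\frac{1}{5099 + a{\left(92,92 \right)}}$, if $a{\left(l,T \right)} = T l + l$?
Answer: $\frac{1}{13655} \approx 7.3233 \cdot 10^{-5}$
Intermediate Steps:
$a{\left(l,T \right)} = l + T l$
$\frac{1}{5099 + a{\left(92,92 \right)}} = \frac{1}{5099 + 92 \left(1 + 92\right)} = \frac{1}{5099 + 92 \cdot 93} = \frac{1}{5099 + 8556} = \frac{1}{13655}$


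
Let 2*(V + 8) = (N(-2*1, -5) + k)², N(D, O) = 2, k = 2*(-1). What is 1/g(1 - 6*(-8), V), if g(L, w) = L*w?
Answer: -1/392 ≈ -0.0025510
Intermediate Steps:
k = -2
V = -8 (V = -8 + (2 - 2)²/2 = -8 + (½)*0² = -8 + (½)*0 = -8 + 0 = -8)
1/g(1 - 6*(-8), V) = 1/((1 - 6*(-8))*(-8)) = 1/((1 + 48)*(-8)) = 1/(49*(-8)) = 1/(-392) = -1/392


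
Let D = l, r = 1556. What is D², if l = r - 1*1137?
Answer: 175561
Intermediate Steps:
l = 419 (l = 1556 - 1*1137 = 1556 - 1137 = 419)
D = 419
D² = 419² = 175561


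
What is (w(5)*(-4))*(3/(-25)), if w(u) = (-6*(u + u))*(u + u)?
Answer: -288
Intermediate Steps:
w(u) = -24*u² (w(u) = (-12*u)*(2*u) = -24*u²)
(w(5)*(-4))*(3/(-25)) = (-24*5²*(-4))*(3/(-25)) = (-24*25*(-4))*(3*(-1/25)) = -600*(-4)*(-3/25) = 2400*(-3/25) = -288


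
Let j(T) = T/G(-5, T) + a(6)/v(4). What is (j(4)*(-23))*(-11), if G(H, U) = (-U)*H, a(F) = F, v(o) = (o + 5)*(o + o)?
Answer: 4301/60 ≈ 71.683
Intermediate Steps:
v(o) = 2*o*(5 + o) (v(o) = (5 + o)*(2*o) = 2*o*(5 + o))
G(H, U) = -H*U
j(T) = 17/60 (j(T) = T/((-1*(-5)*T)) + 6/((2*4*(5 + 4))) = T/((5*T)) + 6/((2*4*9)) = T*(1/(5*T)) + 6/72 = ⅕ + 6*(1/72) = ⅕ + 1/12 = 17/60)
(j(4)*(-23))*(-11) = ((17/60)*(-23))*(-11) = -391/60*(-11) = 4301/60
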